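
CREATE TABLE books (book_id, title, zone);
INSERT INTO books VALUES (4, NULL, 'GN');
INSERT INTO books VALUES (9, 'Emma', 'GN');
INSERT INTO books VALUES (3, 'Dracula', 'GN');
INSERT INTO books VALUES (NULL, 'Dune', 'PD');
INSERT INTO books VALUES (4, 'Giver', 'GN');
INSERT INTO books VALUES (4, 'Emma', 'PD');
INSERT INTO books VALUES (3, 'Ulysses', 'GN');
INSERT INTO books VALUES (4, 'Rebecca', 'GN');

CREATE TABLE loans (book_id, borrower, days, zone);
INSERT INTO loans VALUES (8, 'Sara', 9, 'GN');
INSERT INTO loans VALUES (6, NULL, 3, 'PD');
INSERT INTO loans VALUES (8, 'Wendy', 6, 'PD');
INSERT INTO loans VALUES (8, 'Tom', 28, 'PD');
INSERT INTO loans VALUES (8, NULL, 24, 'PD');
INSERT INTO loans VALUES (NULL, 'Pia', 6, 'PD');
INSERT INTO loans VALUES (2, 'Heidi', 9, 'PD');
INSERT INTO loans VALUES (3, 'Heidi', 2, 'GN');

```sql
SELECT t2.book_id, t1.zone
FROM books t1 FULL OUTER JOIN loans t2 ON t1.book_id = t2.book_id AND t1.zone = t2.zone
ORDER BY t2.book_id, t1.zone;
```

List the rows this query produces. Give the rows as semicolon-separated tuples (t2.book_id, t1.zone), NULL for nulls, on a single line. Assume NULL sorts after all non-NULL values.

FULL OUTER JOIN keeps every row from both sides; unmatched rows get NULL for the other side's columns.
Matching on t1.book_id = t2.book_id AND t1.zone = t2.zone. A NULL in a compared column never satisfies the condition.
- book_id=4, zone=GN: no t2 row matches, row kept with t2 columns NULL.
- book_id=9, zone=GN: no t2 row matches, row kept with t2 columns NULL.
- book_id=3, zone=GN: 1 matching t2 row(s), so 1 row(s) emitted.
- book_id=NULL, zone=PD: no t2 row matches, row kept with t2 columns NULL.
- book_id=4, zone=GN: no t2 row matches, row kept with t2 columns NULL.
- book_id=4, zone=PD: no t2 row matches, row kept with t2 columns NULL.
- book_id=3, zone=GN: 1 matching t2 row(s), so 1 row(s) emitted.
- book_id=4, zone=GN: no t2 row matches, row kept with t2 columns NULL.
- 7 t2 row(s) had no t1 match → kept, t1 columns NULL.

(2, NULL); (3, GN); (3, GN); (6, NULL); (8, NULL); (8, NULL); (8, NULL); (8, NULL); (NULL, GN); (NULL, GN); (NULL, GN); (NULL, GN); (NULL, PD); (NULL, PD); (NULL, NULL)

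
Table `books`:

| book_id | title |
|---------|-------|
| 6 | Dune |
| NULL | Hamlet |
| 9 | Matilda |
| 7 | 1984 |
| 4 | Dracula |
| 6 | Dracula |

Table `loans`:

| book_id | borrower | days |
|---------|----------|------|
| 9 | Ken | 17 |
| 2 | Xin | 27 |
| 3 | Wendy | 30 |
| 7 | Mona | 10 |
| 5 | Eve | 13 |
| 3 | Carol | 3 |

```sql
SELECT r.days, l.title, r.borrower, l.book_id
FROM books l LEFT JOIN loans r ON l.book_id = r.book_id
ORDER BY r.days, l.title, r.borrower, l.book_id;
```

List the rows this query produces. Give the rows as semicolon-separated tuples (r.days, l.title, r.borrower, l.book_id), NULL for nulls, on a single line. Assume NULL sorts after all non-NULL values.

(10, 1984, Mona, 7); (17, Matilda, Ken, 9); (NULL, Dracula, NULL, 4); (NULL, Dracula, NULL, 6); (NULL, Dune, NULL, 6); (NULL, Hamlet, NULL, NULL)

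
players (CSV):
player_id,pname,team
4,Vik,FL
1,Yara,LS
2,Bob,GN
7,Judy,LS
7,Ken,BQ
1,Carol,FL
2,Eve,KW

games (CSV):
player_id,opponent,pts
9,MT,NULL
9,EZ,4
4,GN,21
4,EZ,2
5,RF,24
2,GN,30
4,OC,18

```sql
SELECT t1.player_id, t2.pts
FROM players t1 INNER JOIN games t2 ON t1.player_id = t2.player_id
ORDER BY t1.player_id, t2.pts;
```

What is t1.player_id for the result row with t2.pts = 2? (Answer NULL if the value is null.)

4

INNER JOIN keeps only pairs where the ON condition holds.
Matching on t1.player_id = t2.player_id.
Matched pairs: 5.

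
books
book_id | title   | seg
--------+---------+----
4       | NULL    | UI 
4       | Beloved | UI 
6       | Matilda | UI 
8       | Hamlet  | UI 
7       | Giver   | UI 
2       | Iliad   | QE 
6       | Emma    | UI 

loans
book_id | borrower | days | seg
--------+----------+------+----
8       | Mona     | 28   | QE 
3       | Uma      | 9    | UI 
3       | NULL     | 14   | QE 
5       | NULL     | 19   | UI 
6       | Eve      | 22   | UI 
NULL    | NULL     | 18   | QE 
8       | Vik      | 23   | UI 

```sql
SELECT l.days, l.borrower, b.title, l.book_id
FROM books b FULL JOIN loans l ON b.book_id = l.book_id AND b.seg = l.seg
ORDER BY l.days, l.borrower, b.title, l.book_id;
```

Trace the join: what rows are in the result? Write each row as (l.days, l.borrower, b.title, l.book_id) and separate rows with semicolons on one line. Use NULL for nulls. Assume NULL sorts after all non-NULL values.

FULL OUTER JOIN keeps every row from both sides; unmatched rows get NULL for the other side's columns.
Matching on b.book_id = l.book_id AND b.seg = l.seg. A NULL in a compared column never satisfies the condition.
- b row (book_id=4, seg=UI): no match → kept, l columns NULL.
- b row (book_id=4, seg=UI): no match → kept, l columns NULL.
- b row (book_id=6, seg=UI): matches 1 l row(s) → 1 output row(s).
- b row (book_id=8, seg=UI): matches 1 l row(s) → 1 output row(s).
- b row (book_id=7, seg=UI): no match → kept, l columns NULL.
- b row (book_id=2, seg=QE): no match → kept, l columns NULL.
- b row (book_id=6, seg=UI): matches 1 l row(s) → 1 output row(s).
- 5 row(s) from l found no b partner → padded with NULL.

(9, Uma, NULL, 3); (14, NULL, NULL, 3); (18, NULL, NULL, NULL); (19, NULL, NULL, 5); (22, Eve, Emma, 6); (22, Eve, Matilda, 6); (23, Vik, Hamlet, 8); (28, Mona, NULL, 8); (NULL, NULL, Beloved, NULL); (NULL, NULL, Giver, NULL); (NULL, NULL, Iliad, NULL); (NULL, NULL, NULL, NULL)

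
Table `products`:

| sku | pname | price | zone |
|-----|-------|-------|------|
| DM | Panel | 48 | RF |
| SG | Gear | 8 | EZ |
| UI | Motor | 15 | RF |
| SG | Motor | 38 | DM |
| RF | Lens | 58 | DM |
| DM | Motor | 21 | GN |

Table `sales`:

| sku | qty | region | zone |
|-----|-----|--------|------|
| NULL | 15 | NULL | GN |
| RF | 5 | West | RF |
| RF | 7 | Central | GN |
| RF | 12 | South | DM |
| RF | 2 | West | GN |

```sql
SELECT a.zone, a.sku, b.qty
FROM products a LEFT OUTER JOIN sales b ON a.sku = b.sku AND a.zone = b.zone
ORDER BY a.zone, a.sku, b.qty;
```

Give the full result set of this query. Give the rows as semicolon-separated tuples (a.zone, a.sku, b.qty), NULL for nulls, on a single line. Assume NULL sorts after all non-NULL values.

(DM, RF, 12); (DM, SG, NULL); (EZ, SG, NULL); (GN, DM, NULL); (RF, DM, NULL); (RF, UI, NULL)

LEFT JOIN keeps every row from `products`; unmatched rows get NULL for `sales`'s columns.
Matching on a.sku = b.sku AND a.zone = b.zone. A NULL in a compared column never satisfies the condition.
Matched pairs: 1; unmatched a rows kept: 5.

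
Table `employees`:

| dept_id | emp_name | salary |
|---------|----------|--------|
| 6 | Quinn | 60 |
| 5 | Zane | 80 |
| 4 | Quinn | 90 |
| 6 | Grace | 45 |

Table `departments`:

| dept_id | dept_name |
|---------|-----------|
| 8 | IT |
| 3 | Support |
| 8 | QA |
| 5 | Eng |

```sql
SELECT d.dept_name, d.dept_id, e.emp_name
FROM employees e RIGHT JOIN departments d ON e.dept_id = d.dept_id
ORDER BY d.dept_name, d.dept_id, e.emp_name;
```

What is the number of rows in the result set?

4

RIGHT JOIN keeps every row from `departments`; unmatched rows get NULL for `employees`'s columns.
Matching on e.dept_id = d.dept_id.
- dept_id=6: no matching d row.
- dept_id=5: 1 matching d row(s), so 1 row(s) emitted.
- dept_id=4: no matching d row.
- dept_id=6: no matching d row.
- 3 d row(s) had no e match → kept, e columns NULL.
Total: 1 matched + 3 padded = 4 rows.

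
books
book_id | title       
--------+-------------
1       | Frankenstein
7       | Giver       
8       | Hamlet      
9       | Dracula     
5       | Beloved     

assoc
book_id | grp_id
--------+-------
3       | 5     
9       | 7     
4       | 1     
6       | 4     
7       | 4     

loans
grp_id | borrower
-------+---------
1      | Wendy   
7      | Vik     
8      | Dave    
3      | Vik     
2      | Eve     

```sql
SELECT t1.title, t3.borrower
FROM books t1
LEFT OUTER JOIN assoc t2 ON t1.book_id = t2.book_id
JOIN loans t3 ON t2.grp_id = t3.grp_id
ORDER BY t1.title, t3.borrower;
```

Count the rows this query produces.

Evaluate left to right. First `books t1 LEFT JOIN assoc t2` on book_id: 5 row(s).
Then INNER JOIN `loans t3` on grp_id: keep only rows whose t2.grp_id appears in t3.
Result: 1 row(s).

1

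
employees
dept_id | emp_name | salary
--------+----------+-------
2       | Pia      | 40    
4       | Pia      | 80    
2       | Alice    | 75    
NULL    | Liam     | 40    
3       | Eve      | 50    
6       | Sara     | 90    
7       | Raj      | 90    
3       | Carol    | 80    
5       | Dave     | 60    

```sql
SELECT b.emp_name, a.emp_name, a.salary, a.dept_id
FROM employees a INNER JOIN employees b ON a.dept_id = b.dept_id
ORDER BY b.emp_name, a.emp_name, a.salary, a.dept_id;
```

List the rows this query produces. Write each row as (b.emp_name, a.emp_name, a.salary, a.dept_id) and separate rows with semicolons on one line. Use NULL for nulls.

INNER JOIN keeps only pairs where the ON condition holds.
Matching on a.dept_id = b.dept_id. A NULL in a compared column never satisfies the condition.
- a[0] dept_id=2 → 2 match(es) in b → 2 row(s).
- a[1] dept_id=4 → 1 match(es) in b → 1 row(s).
- a[2] dept_id=2 → 2 match(es) in b → 2 row(s).
- a[3] dept_id=NULL → no match; dropped.
- a[4] dept_id=3 → 2 match(es) in b → 2 row(s).
- a[5] dept_id=6 → 1 match(es) in b → 1 row(s).
- a[6] dept_id=7 → 1 match(es) in b → 1 row(s).
- a[7] dept_id=3 → 2 match(es) in b → 2 row(s).
- a[8] dept_id=5 → 1 match(es) in b → 1 row(s).

(Alice, Alice, 75, 2); (Alice, Pia, 40, 2); (Carol, Carol, 80, 3); (Carol, Eve, 50, 3); (Dave, Dave, 60, 5); (Eve, Carol, 80, 3); (Eve, Eve, 50, 3); (Pia, Alice, 75, 2); (Pia, Pia, 40, 2); (Pia, Pia, 80, 4); (Raj, Raj, 90, 7); (Sara, Sara, 90, 6)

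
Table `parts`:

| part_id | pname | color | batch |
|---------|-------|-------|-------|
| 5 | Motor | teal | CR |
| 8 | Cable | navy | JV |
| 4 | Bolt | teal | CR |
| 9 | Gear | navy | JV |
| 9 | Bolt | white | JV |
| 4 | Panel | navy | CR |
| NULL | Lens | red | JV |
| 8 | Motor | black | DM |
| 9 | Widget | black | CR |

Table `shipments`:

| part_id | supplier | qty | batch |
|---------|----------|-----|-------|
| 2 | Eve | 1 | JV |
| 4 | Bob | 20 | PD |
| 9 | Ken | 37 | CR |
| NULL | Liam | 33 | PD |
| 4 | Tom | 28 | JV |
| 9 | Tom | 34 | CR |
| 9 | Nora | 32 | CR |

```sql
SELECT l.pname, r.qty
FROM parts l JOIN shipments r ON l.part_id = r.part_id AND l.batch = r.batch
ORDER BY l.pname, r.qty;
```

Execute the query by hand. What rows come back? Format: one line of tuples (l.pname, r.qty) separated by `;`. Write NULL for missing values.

(Widget, 32); (Widget, 34); (Widget, 37)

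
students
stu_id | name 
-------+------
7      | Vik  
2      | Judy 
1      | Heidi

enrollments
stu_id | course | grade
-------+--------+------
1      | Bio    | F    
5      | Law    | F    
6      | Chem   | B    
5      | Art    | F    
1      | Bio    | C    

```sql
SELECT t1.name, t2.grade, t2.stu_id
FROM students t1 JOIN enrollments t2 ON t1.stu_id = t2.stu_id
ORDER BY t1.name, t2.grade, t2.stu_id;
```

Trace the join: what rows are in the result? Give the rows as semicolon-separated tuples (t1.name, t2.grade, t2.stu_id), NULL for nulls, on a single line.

(Heidi, C, 1); (Heidi, F, 1)

INNER JOIN keeps only pairs where the ON condition holds.
Matching on t1.stu_id = t2.stu_id.
Matched pairs: 2.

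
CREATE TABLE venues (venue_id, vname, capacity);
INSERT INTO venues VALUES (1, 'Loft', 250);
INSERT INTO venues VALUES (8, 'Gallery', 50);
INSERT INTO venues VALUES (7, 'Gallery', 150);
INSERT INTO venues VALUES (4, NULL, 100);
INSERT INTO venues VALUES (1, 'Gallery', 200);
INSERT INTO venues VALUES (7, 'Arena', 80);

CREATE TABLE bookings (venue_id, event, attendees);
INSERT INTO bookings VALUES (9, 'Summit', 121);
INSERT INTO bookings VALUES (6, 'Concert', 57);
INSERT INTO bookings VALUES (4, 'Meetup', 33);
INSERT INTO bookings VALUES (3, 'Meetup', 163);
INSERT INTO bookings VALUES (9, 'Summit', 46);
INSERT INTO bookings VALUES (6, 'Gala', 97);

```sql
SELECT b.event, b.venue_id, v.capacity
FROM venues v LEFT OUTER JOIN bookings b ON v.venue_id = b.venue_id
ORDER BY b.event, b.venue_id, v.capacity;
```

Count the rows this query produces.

6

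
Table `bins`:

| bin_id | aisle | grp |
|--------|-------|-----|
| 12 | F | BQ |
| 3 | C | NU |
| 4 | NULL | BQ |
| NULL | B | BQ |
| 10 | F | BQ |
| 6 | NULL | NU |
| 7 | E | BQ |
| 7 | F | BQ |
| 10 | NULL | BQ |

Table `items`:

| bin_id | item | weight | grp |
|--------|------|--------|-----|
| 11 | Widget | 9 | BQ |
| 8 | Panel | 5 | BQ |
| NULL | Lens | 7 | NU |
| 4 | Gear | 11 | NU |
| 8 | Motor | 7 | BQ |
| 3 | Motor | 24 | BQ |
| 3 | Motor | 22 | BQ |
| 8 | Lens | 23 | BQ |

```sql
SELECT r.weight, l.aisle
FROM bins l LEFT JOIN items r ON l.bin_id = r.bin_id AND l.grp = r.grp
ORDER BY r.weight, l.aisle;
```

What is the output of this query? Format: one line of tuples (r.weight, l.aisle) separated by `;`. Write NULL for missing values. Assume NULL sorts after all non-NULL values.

(NULL, B); (NULL, C); (NULL, E); (NULL, F); (NULL, F); (NULL, F); (NULL, NULL); (NULL, NULL); (NULL, NULL)

LEFT JOIN keeps every row from `bins`; unmatched rows get NULL for `items`'s columns.
Matching on l.bin_id = r.bin_id AND l.grp = r.grp. A NULL in a compared column never satisfies the condition.
- bin_id=12, grp=BQ: no r row matches, row kept with r columns NULL.
- bin_id=3, grp=NU: no r row matches, row kept with r columns NULL.
- bin_id=4, grp=BQ: no r row matches, row kept with r columns NULL.
- bin_id=NULL, grp=BQ: no r row matches, row kept with r columns NULL.
- bin_id=10, grp=BQ: no r row matches, row kept with r columns NULL.
- bin_id=6, grp=NU: no r row matches, row kept with r columns NULL.
- bin_id=7, grp=BQ: no r row matches, row kept with r columns NULL.
- bin_id=7, grp=BQ: no r row matches, row kept with r columns NULL.
- bin_id=10, grp=BQ: no r row matches, row kept with r columns NULL.
After projecting and ordering:
r.weight | l.aisle
NULL | B
NULL | C
NULL | E
NULL | F
NULL | F
NULL | F
NULL | NULL
NULL | NULL
NULL | NULL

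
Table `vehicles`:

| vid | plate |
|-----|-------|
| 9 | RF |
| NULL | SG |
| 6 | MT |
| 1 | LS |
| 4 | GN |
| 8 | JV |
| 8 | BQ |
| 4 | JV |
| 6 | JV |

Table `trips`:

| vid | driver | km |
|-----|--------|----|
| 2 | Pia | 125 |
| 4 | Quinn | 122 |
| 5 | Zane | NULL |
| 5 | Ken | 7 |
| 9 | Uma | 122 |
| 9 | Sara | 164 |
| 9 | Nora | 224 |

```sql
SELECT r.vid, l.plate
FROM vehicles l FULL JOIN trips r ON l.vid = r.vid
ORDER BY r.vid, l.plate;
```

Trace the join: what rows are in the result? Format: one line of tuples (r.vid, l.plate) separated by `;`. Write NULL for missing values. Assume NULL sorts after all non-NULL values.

FULL OUTER JOIN keeps every row from both sides; unmatched rows get NULL for the other side's columns.
Matching on l.vid = r.vid. A NULL in a compared column never satisfies the condition.
- l row (vid=9): matches 3 r row(s) → 3 output row(s).
- l row (vid=NULL): no match → kept, r columns NULL.
- l row (vid=6): no match → kept, r columns NULL.
- l row (vid=1): no match → kept, r columns NULL.
- l row (vid=4): matches 1 r row(s) → 1 output row(s).
- l row (vid=8): no match → kept, r columns NULL.
- l row (vid=8): no match → kept, r columns NULL.
- l row (vid=4): matches 1 r row(s) → 1 output row(s).
- l row (vid=6): no match → kept, r columns NULL.
- 3 r row(s) had no l match → kept, l columns NULL.

(2, NULL); (4, GN); (4, JV); (5, NULL); (5, NULL); (9, RF); (9, RF); (9, RF); (NULL, BQ); (NULL, JV); (NULL, JV); (NULL, LS); (NULL, MT); (NULL, SG)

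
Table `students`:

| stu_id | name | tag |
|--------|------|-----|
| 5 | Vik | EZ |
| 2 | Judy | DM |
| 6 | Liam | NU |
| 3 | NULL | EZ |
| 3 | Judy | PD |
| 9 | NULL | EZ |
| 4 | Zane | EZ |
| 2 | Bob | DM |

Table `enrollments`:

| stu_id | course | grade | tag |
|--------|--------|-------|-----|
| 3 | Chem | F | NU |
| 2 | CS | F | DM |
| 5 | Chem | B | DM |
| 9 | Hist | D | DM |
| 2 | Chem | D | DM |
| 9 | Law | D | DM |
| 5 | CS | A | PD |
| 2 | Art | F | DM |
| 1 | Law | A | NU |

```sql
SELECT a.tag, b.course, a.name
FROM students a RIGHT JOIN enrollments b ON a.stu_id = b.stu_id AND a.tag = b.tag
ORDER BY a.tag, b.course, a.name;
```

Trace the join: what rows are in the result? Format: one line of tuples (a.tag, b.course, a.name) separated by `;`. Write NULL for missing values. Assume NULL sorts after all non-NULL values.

(DM, Art, Bob); (DM, Art, Judy); (DM, CS, Bob); (DM, CS, Judy); (DM, Chem, Bob); (DM, Chem, Judy); (NULL, CS, NULL); (NULL, Chem, NULL); (NULL, Chem, NULL); (NULL, Hist, NULL); (NULL, Law, NULL); (NULL, Law, NULL)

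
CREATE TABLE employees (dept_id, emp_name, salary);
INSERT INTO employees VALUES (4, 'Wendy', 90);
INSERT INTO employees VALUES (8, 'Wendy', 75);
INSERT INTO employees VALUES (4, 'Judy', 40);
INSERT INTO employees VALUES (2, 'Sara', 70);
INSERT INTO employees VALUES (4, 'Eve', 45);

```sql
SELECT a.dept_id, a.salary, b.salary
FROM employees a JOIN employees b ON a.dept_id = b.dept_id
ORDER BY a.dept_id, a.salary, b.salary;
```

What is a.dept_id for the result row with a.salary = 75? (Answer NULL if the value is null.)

8

INNER JOIN keeps only pairs where the ON condition holds.
Matching on a.dept_id = b.dept_id.
- a row (dept_id=4): matches 3 b row(s) → 3 output row(s).
- a row (dept_id=8): matches 1 b row(s) → 1 output row(s).
- a row (dept_id=4): matches 3 b row(s) → 3 output row(s).
- a row (dept_id=2): matches 1 b row(s) → 1 output row(s).
- a row (dept_id=4): matches 3 b row(s) → 3 output row(s).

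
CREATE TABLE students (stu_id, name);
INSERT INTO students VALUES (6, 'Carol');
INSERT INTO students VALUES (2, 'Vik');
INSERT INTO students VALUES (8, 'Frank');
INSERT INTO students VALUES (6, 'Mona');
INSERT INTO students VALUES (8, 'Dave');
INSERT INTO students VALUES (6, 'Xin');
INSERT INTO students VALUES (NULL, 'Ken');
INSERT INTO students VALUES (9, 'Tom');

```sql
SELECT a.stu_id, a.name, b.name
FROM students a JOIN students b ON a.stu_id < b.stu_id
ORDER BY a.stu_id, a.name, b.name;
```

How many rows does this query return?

INNER JOIN keeps only pairs where the ON condition holds.
Matching on a.stu_id < b.stu_id. A NULL in a compared column never satisfies the condition.
- a[0] stu_id=6 → 3 match(es) in b → 3 row(s).
- a[1] stu_id=2 → 6 match(es) in b → 6 row(s).
- a[2] stu_id=8 → 1 match(es) in b → 1 row(s).
- a[3] stu_id=6 → 3 match(es) in b → 3 row(s).
- a[4] stu_id=8 → 1 match(es) in b → 1 row(s).
- a[5] stu_id=6 → 3 match(es) in b → 3 row(s).
- a[6] stu_id=NULL → no match; dropped.
- a[7] stu_id=9 → no match; dropped.
Total: 17 rows.

17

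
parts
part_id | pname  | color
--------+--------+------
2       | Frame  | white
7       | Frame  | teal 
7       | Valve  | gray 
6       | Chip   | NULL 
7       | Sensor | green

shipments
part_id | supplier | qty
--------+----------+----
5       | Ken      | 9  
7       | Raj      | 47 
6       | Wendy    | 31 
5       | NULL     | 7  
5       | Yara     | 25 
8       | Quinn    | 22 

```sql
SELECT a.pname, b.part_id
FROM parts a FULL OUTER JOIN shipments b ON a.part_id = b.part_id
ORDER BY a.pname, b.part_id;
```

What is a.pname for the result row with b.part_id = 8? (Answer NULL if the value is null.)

FULL OUTER JOIN keeps every row from both sides; unmatched rows get NULL for the other side's columns.
Matching on a.part_id = b.part_id.
- a (part_id=2) has no partner → padded with NULL.
- a (part_id=7) pairs with 1 row(s) of b.
- a (part_id=7) pairs with 1 row(s) of b.
- a (part_id=6) pairs with 1 row(s) of b.
- a (part_id=7) pairs with 1 row(s) of b.
- 4 b row(s) had no a match → kept, a columns NULL.

NULL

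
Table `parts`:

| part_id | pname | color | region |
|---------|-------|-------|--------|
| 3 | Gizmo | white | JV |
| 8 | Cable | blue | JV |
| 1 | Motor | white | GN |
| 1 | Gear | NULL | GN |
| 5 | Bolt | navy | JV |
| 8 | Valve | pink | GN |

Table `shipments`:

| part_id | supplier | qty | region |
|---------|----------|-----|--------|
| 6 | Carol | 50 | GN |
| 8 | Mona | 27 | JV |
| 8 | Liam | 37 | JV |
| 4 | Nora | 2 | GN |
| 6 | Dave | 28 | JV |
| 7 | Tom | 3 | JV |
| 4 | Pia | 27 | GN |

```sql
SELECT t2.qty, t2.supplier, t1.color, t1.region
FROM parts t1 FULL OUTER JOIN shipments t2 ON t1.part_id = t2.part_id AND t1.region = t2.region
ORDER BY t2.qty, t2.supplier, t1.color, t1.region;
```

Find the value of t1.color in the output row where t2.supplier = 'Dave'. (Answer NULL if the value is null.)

FULL OUTER JOIN keeps every row from both sides; unmatched rows get NULL for the other side's columns.
Matching on t1.part_id = t2.part_id AND t1.region = t2.region.
Matched pairs: 2; unmatched t1 rows kept: 5; unmatched t2 rows kept: 5.

NULL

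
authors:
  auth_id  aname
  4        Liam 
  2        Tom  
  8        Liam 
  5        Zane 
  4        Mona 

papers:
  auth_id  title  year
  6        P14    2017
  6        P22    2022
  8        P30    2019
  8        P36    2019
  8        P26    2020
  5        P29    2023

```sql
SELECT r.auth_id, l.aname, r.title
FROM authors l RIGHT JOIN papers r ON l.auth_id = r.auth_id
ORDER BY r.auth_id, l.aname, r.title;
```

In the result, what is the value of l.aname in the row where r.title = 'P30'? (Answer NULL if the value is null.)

Liam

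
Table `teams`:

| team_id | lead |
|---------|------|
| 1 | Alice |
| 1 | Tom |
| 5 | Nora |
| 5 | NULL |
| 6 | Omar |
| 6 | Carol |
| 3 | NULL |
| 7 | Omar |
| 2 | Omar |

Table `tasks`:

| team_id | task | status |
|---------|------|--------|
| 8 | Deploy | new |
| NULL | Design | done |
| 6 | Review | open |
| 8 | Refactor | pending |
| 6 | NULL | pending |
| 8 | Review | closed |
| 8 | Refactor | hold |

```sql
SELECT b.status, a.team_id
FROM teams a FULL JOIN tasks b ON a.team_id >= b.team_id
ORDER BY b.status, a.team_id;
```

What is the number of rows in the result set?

17

FULL OUTER JOIN keeps every row from both sides; unmatched rows get NULL for the other side's columns.
Matching on a.team_id >= b.team_id. A NULL in a compared column never satisfies the condition.
- a (team_id=1) has no partner → padded with NULL.
- a (team_id=1) has no partner → padded with NULL.
- a (team_id=5) has no partner → padded with NULL.
- a (team_id=5) has no partner → padded with NULL.
- a (team_id=6) pairs with 2 row(s) of b.
- a (team_id=6) pairs with 2 row(s) of b.
- a (team_id=3) has no partner → padded with NULL.
- a (team_id=7) pairs with 2 row(s) of b.
- a (team_id=2) has no partner → padded with NULL.
- plus 5 unmatched b row(s), each kept with NULL a columns.
Total: 6 matched + 11 padded = 17 rows.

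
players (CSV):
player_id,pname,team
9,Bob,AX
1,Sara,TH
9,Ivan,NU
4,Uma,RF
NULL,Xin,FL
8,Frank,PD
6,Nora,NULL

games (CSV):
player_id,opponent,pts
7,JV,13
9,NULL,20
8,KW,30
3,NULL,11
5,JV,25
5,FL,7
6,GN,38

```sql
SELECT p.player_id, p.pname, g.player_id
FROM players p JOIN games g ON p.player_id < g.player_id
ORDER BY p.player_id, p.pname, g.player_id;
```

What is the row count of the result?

17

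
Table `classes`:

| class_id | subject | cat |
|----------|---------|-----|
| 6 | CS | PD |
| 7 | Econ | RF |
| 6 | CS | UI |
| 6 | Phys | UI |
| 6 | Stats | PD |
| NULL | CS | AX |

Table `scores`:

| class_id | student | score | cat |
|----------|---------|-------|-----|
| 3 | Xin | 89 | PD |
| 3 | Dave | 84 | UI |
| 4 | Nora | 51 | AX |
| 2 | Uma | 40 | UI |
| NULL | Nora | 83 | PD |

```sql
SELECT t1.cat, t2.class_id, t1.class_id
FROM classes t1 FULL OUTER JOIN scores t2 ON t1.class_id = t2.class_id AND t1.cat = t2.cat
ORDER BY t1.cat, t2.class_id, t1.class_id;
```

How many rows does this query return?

FULL OUTER JOIN keeps every row from both sides; unmatched rows get NULL for the other side's columns.
Matching on t1.class_id = t2.class_id AND t1.cat = t2.cat. A NULL in a compared column never satisfies the condition.
- class_id=6, cat=PD: no t2 row matches, row kept with t2 columns NULL.
- class_id=7, cat=RF: no t2 row matches, row kept with t2 columns NULL.
- class_id=6, cat=UI: no t2 row matches, row kept with t2 columns NULL.
- class_id=6, cat=UI: no t2 row matches, row kept with t2 columns NULL.
- class_id=6, cat=PD: no t2 row matches, row kept with t2 columns NULL.
- class_id=NULL, cat=AX: no t2 row matches, row kept with t2 columns NULL.
- plus 5 unmatched t2 row(s), each kept with NULL t1 columns.
Total: 0 matched + 11 padded = 11 rows.

11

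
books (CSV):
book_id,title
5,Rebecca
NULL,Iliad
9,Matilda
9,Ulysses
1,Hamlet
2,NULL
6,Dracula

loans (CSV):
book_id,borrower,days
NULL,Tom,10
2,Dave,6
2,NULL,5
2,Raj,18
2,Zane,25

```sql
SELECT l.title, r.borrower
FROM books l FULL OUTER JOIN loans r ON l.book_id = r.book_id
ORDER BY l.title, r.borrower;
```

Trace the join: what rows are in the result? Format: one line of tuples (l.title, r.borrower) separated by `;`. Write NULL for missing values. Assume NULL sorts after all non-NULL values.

FULL OUTER JOIN keeps every row from both sides; unmatched rows get NULL for the other side's columns.
Matching on l.book_id = r.book_id. A NULL in a compared column never satisfies the condition.
- l[0] book_id=5 → no match; kept with NULLs on the r side.
- l[1] book_id=NULL → no match; kept with NULLs on the r side.
- l[2] book_id=9 → no match; kept with NULLs on the r side.
- l[3] book_id=9 → no match; kept with NULLs on the r side.
- l[4] book_id=1 → no match; kept with NULLs on the r side.
- l[5] book_id=2 → 4 match(es) in r → 4 row(s).
- l[6] book_id=6 → no match; kept with NULLs on the r side.
- 1 r row(s) had no l match → kept, l columns NULL.

(Dracula, NULL); (Hamlet, NULL); (Iliad, NULL); (Matilda, NULL); (Rebecca, NULL); (Ulysses, NULL); (NULL, Dave); (NULL, Raj); (NULL, Tom); (NULL, Zane); (NULL, NULL)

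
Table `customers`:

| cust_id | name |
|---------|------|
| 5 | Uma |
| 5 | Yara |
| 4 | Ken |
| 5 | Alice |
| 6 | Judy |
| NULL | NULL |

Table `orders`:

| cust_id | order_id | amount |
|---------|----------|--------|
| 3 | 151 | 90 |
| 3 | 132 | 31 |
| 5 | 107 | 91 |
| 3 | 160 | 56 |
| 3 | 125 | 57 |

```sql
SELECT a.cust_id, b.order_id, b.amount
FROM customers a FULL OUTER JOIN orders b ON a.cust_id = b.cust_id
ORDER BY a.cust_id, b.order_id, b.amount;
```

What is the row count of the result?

FULL OUTER JOIN keeps every row from both sides; unmatched rows get NULL for the other side's columns.
Matching on a.cust_id = b.cust_id. A NULL in a compared column never satisfies the condition.
Matched pairs: 3; unmatched a rows kept: 3; unmatched b rows kept: 4.
Total: 3 matched + 7 padded = 10 rows.

10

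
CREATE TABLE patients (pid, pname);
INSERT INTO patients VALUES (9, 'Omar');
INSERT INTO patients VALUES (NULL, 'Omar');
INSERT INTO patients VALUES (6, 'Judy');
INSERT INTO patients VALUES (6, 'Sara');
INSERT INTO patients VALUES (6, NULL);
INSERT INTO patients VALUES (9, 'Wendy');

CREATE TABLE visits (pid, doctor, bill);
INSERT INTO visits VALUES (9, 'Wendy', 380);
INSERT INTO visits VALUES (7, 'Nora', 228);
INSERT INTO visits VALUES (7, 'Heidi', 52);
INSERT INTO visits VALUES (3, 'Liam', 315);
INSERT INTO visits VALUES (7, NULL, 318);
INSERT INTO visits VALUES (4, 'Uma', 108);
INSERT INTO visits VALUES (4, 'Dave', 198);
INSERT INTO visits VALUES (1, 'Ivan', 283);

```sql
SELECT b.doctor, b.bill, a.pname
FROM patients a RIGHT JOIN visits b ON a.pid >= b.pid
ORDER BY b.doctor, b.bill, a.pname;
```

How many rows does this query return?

28

RIGHT JOIN keeps every row from `visits`; unmatched rows get NULL for `patients`'s columns.
Matching on a.pid >= b.pid. A NULL in a compared column never satisfies the condition.
Matched pairs: 28; unmatched b rows kept: 0.
Total: 28 rows.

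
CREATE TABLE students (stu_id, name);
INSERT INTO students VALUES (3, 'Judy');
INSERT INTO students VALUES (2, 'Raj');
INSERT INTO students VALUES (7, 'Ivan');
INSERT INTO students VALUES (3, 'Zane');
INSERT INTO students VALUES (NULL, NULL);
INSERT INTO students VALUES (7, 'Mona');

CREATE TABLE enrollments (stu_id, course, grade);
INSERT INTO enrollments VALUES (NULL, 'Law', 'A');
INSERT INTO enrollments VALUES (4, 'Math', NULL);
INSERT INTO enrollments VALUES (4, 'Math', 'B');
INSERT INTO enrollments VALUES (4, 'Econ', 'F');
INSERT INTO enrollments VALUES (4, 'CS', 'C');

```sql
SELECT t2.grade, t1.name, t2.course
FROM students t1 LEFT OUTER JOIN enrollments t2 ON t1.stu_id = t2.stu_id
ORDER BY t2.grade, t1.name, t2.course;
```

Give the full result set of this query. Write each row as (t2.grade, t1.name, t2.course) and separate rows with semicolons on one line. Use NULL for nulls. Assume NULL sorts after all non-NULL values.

LEFT JOIN keeps every row from `students`; unmatched rows get NULL for `enrollments`'s columns.
Matching on t1.stu_id = t2.stu_id. A NULL in a compared column never satisfies the condition.
- t1 (stu_id=3) has no partner → padded with NULL.
- t1 (stu_id=2) has no partner → padded with NULL.
- t1 (stu_id=7) has no partner → padded with NULL.
- t1 (stu_id=3) has no partner → padded with NULL.
- t1 (stu_id=NULL) has no partner → padded with NULL.
- t1 (stu_id=7) has no partner → padded with NULL.
After projecting and ordering:
t2.grade | t1.name | t2.course
NULL | Ivan | NULL
NULL | Judy | NULL
NULL | Mona | NULL
NULL | Raj | NULL
NULL | Zane | NULL
NULL | NULL | NULL

(NULL, Ivan, NULL); (NULL, Judy, NULL); (NULL, Mona, NULL); (NULL, Raj, NULL); (NULL, Zane, NULL); (NULL, NULL, NULL)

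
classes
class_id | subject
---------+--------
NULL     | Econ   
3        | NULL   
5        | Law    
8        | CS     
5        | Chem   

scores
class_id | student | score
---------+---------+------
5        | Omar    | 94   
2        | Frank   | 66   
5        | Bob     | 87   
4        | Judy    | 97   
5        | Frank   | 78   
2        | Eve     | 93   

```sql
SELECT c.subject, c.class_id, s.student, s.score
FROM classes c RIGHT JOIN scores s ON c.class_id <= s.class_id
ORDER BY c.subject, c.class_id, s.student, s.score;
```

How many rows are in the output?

RIGHT JOIN keeps every row from `scores`; unmatched rows get NULL for `classes`'s columns.
Matching on c.class_id <= s.class_id. A NULL in a compared column never satisfies the condition.
Matched pairs: 10; unmatched s rows kept: 2.
Total: 10 matched + 2 padded = 12 rows.

12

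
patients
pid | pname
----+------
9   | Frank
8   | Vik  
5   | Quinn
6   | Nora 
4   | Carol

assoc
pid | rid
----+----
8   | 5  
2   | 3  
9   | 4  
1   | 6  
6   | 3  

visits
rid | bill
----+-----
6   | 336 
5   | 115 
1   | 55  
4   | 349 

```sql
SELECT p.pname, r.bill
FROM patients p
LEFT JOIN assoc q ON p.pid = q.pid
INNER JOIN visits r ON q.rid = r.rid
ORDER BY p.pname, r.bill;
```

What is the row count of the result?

Evaluate left to right. First `patients p LEFT JOIN assoc q` on pid: 5 row(s).
Then INNER JOIN `visits r` on rid: keep only rows whose q.rid appears in r.
Result: 2 row(s).

2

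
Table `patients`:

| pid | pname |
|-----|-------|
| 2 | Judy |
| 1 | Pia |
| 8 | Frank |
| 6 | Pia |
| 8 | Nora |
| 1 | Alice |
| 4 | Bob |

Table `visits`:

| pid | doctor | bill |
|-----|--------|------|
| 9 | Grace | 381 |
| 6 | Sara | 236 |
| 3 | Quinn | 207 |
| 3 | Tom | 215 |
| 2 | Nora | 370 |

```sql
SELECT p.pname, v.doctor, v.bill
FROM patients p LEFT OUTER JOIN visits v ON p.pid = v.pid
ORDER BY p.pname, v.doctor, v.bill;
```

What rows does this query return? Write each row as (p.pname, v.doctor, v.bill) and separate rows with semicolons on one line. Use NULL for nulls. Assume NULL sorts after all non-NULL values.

LEFT JOIN keeps every row from `patients`; unmatched rows get NULL for `visits`'s columns.
Matching on p.pid = v.pid.
- p[0] pid=2 → 1 match(es) in v → 1 row(s).
- p[1] pid=1 → no match; kept with NULLs on the v side.
- p[2] pid=8 → no match; kept with NULLs on the v side.
- p[3] pid=6 → 1 match(es) in v → 1 row(s).
- p[4] pid=8 → no match; kept with NULLs on the v side.
- p[5] pid=1 → no match; kept with NULLs on the v side.
- p[6] pid=4 → no match; kept with NULLs on the v side.
After projecting and ordering:
p.pname | v.doctor | v.bill
Alice | NULL | NULL
Bob | NULL | NULL
Frank | NULL | NULL
Judy | Nora | 370
Nora | NULL | NULL
Pia | Sara | 236
Pia | NULL | NULL

(Alice, NULL, NULL); (Bob, NULL, NULL); (Frank, NULL, NULL); (Judy, Nora, 370); (Nora, NULL, NULL); (Pia, Sara, 236); (Pia, NULL, NULL)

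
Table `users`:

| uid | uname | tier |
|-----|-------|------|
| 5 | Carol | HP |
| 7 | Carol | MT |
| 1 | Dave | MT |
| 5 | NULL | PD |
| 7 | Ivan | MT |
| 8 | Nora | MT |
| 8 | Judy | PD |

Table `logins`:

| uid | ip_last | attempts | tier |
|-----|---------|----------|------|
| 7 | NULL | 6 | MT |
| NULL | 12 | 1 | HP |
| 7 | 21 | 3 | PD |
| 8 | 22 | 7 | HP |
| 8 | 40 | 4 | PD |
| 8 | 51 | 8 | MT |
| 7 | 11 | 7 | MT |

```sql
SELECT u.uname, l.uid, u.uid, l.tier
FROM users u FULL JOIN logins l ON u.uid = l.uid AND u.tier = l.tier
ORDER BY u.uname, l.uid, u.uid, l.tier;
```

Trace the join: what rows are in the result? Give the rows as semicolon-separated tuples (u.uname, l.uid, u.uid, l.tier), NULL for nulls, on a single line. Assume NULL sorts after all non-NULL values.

FULL OUTER JOIN keeps every row from both sides; unmatched rows get NULL for the other side's columns.
Matching on u.uid = l.uid AND u.tier = l.tier. A NULL in a compared column never satisfies the condition.
Matched pairs: 6; unmatched u rows kept: 3; unmatched l rows kept: 3.

(Carol, 7, 7, MT); (Carol, 7, 7, MT); (Carol, NULL, 5, NULL); (Dave, NULL, 1, NULL); (Ivan, 7, 7, MT); (Ivan, 7, 7, MT); (Judy, 8, 8, PD); (Nora, 8, 8, MT); (NULL, 7, NULL, PD); (NULL, 8, NULL, HP); (NULL, NULL, 5, NULL); (NULL, NULL, NULL, HP)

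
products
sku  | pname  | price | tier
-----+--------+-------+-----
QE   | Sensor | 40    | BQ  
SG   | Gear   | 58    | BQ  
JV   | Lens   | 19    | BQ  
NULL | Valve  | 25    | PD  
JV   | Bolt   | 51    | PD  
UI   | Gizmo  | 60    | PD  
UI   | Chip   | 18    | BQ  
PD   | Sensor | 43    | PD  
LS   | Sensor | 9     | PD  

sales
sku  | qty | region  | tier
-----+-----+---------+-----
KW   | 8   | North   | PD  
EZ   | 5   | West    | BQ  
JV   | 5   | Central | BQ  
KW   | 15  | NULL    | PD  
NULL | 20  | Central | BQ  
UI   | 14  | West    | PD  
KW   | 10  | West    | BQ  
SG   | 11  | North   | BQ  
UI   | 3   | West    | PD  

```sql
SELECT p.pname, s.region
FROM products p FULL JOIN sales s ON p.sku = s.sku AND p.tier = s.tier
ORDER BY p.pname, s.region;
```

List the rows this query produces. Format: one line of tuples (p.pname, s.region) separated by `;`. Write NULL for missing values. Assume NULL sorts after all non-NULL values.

FULL OUTER JOIN keeps every row from both sides; unmatched rows get NULL for the other side's columns.
Matching on p.sku = s.sku AND p.tier = s.tier. A NULL in a compared column never satisfies the condition.
- p[0] sku=QE, tier=BQ → no match; kept with NULLs on the s side.
- p[1] sku=SG, tier=BQ → 1 match(es) in s → 1 row(s).
- p[2] sku=JV, tier=BQ → 1 match(es) in s → 1 row(s).
- p[3] sku=NULL, tier=PD → no match; kept with NULLs on the s side.
- p[4] sku=JV, tier=PD → no match; kept with NULLs on the s side.
- p[5] sku=UI, tier=PD → 2 match(es) in s → 2 row(s).
- p[6] sku=UI, tier=BQ → no match; kept with NULLs on the s side.
- p[7] sku=PD, tier=PD → no match; kept with NULLs on the s side.
- p[8] sku=LS, tier=PD → no match; kept with NULLs on the s side.
- 5 row(s) from s found no p partner → padded with NULL.

(Bolt, NULL); (Chip, NULL); (Gear, North); (Gizmo, West); (Gizmo, West); (Lens, Central); (Sensor, NULL); (Sensor, NULL); (Sensor, NULL); (Valve, NULL); (NULL, Central); (NULL, North); (NULL, West); (NULL, West); (NULL, NULL)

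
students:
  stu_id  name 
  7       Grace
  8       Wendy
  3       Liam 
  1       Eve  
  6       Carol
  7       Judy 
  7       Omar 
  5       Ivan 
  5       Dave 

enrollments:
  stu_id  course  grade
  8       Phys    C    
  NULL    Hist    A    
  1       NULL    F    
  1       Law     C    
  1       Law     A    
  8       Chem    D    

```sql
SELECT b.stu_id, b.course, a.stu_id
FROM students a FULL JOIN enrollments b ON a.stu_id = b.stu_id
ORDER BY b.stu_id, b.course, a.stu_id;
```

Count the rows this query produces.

13

FULL OUTER JOIN keeps every row from both sides; unmatched rows get NULL for the other side's columns.
Matching on a.stu_id = b.stu_id. A NULL in a compared column never satisfies the condition.
- a row (stu_id=7): no match → kept, b columns NULL.
- a row (stu_id=8): matches 2 b row(s) → 2 output row(s).
- a row (stu_id=3): no match → kept, b columns NULL.
- a row (stu_id=1): matches 3 b row(s) → 3 output row(s).
- a row (stu_id=6): no match → kept, b columns NULL.
- a row (stu_id=7): no match → kept, b columns NULL.
- a row (stu_id=7): no match → kept, b columns NULL.
- a row (stu_id=5): no match → kept, b columns NULL.
- a row (stu_id=5): no match → kept, b columns NULL.
- 1 b row(s) had no a match → kept, a columns NULL.
Total: 5 matched + 8 padded = 13 rows.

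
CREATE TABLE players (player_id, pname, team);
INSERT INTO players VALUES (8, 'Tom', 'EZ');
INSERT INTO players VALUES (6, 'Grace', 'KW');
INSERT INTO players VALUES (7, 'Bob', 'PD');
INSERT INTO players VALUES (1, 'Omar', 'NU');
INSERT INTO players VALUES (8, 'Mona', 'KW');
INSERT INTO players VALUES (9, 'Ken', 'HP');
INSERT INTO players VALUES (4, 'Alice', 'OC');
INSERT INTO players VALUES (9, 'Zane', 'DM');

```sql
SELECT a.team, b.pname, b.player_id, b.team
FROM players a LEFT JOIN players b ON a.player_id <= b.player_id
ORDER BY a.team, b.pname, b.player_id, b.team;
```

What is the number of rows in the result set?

LEFT JOIN keeps every row from `players a`; unmatched rows get NULL for `players b`'s columns.
Matching on a.player_id <= b.player_id.
- a (player_id=8) pairs with 4 row(s) of b.
- a (player_id=6) pairs with 6 row(s) of b.
- a (player_id=7) pairs with 5 row(s) of b.
- a (player_id=1) pairs with 8 row(s) of b.
- a (player_id=8) pairs with 4 row(s) of b.
- a (player_id=9) pairs with 2 row(s) of b.
- a (player_id=4) pairs with 7 row(s) of b.
- a (player_id=9) pairs with 2 row(s) of b.
Total: 38 rows.

38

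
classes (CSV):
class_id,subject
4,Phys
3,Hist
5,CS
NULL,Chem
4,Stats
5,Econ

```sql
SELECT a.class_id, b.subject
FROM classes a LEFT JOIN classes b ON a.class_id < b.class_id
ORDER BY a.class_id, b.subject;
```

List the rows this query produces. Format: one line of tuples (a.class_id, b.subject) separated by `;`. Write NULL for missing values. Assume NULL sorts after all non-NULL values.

(3, CS); (3, Econ); (3, Phys); (3, Stats); (4, CS); (4, CS); (4, Econ); (4, Econ); (5, NULL); (5, NULL); (NULL, NULL)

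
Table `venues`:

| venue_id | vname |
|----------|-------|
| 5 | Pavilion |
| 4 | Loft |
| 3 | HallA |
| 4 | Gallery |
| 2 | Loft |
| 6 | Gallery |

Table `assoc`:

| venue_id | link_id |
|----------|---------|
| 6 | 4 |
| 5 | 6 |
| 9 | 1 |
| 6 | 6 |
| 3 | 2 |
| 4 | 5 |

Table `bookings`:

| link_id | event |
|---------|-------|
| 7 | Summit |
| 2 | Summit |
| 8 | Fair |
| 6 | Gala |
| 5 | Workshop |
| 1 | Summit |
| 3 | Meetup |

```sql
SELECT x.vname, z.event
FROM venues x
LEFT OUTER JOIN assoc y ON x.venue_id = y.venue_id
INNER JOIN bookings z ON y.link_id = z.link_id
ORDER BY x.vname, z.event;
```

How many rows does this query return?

5

Step 1 — x LEFT JOIN y on venue_id → 7 row(s).
Then INNER JOIN `bookings z` on link_id: keep only rows whose y.link_id appears in z.
Result: 5 row(s).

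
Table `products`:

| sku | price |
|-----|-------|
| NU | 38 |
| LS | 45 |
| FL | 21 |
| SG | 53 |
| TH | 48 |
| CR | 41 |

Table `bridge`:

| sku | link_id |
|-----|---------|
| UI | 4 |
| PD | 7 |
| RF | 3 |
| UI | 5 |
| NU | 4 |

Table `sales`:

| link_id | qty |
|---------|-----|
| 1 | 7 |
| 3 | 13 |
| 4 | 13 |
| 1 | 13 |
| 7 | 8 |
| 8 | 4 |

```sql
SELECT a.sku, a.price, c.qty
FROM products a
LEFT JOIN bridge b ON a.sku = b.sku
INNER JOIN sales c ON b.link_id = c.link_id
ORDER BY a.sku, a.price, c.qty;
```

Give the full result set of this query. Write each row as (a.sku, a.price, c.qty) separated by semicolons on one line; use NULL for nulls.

(NU, 38, 13)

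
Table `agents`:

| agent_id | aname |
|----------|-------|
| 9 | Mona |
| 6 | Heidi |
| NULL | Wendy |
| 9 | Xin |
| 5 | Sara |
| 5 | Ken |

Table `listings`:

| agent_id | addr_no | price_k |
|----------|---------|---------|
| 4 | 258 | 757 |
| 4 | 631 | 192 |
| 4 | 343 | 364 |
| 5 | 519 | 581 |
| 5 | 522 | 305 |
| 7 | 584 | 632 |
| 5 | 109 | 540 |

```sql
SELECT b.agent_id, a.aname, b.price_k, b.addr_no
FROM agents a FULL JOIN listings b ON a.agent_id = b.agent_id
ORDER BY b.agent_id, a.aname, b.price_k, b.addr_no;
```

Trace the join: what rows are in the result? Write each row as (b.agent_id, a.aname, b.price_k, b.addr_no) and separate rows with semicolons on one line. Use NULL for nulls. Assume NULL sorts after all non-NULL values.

FULL OUTER JOIN keeps every row from both sides; unmatched rows get NULL for the other side's columns.
Matching on a.agent_id = b.agent_id. A NULL in a compared column never satisfies the condition.
- a (agent_id=9) has no partner → padded with NULL.
- a (agent_id=6) has no partner → padded with NULL.
- a (agent_id=NULL) has no partner → padded with NULL.
- a (agent_id=9) has no partner → padded with NULL.
- a (agent_id=5) pairs with 3 row(s) of b.
- a (agent_id=5) pairs with 3 row(s) of b.
- 4 b row(s) had no a match → kept, a columns NULL.

(4, NULL, 192, 631); (4, NULL, 364, 343); (4, NULL, 757, 258); (5, Ken, 305, 522); (5, Ken, 540, 109); (5, Ken, 581, 519); (5, Sara, 305, 522); (5, Sara, 540, 109); (5, Sara, 581, 519); (7, NULL, 632, 584); (NULL, Heidi, NULL, NULL); (NULL, Mona, NULL, NULL); (NULL, Wendy, NULL, NULL); (NULL, Xin, NULL, NULL)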